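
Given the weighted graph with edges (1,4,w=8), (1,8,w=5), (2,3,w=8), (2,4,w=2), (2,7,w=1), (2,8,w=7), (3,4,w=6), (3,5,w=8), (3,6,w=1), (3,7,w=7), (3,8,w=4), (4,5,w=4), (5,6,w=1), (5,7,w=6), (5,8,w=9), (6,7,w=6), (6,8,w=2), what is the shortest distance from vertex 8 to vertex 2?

Step 1: Build adjacency list with weights:
  1: 4(w=8), 8(w=5)
  2: 3(w=8), 4(w=2), 7(w=1), 8(w=7)
  3: 2(w=8), 4(w=6), 5(w=8), 6(w=1), 7(w=7), 8(w=4)
  4: 1(w=8), 2(w=2), 3(w=6), 5(w=4)
  5: 3(w=8), 4(w=4), 6(w=1), 7(w=6), 8(w=9)
  6: 3(w=1), 5(w=1), 7(w=6), 8(w=2)
  7: 2(w=1), 3(w=7), 5(w=6), 6(w=6)
  8: 1(w=5), 2(w=7), 3(w=4), 5(w=9), 6(w=2)

Step 2: Apply Dijkstra's algorithm from vertex 8:
  Visit vertex 8 (distance=0)
    Update dist[1] = 5
    Update dist[2] = 7
    Update dist[3] = 4
    Update dist[5] = 9
    Update dist[6] = 2
  Visit vertex 6 (distance=2)
    Update dist[3] = 3
    Update dist[5] = 3
    Update dist[7] = 8
  Visit vertex 3 (distance=3)
    Update dist[4] = 9
  Visit vertex 5 (distance=3)
    Update dist[4] = 7
  Visit vertex 1 (distance=5)
  Visit vertex 2 (distance=7)

Step 3: Shortest path: 8 -> 2
Total weight: 7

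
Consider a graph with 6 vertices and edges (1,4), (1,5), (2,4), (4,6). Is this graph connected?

Step 1: Build adjacency list from edges:
  1: 4, 5
  2: 4
  3: (none)
  4: 1, 2, 6
  5: 1
  6: 4

Step 2: Run BFS/DFS from vertex 1:
  Visited: {1, 4, 5, 2, 6}
  Reached 5 of 6 vertices

Step 3: Only 5 of 6 vertices reached. Graph is disconnected.
Connected components: {1, 2, 4, 5, 6}, {3}
Answer: No, the graph is not connected (2 components).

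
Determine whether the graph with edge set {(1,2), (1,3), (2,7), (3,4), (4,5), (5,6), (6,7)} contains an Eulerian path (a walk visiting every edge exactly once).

Step 1: Find the degree of each vertex:
  deg(1) = 2
  deg(2) = 2
  deg(3) = 2
  deg(4) = 2
  deg(5) = 2
  deg(6) = 2
  deg(7) = 2

Step 2: Count vertices with odd degree:
  All vertices have even degree (0 odd-degree vertices)

Step 3: Apply Euler's theorem:
  - Eulerian circuit exists iff graph is connected and all vertices have even degree
  - Eulerian path exists iff graph is connected and has 0 or 2 odd-degree vertices

Graph is connected with 0 odd-degree vertices.
Both Eulerian circuit and Eulerian path exist.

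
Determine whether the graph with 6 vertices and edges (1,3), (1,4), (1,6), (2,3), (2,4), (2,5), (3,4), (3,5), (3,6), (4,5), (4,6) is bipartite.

Step 1: Attempt 2-coloring using BFS:
  Start at vertex 1, assign color 0
  Color vertex 3 with color 1 (neighbor of 1)
  Color vertex 4 with color 1 (neighbor of 1)
  Color vertex 6 with color 1 (neighbor of 1)
  Color vertex 2 with color 0 (neighbor of 3)

Step 2: Conflict found! Vertices 3 and 4 are adjacent but have the same color.
This means the graph contains an odd cycle.

The graph is NOT bipartite.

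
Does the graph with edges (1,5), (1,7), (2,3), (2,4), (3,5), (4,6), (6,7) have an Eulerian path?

Step 1: Find the degree of each vertex:
  deg(1) = 2
  deg(2) = 2
  deg(3) = 2
  deg(4) = 2
  deg(5) = 2
  deg(6) = 2
  deg(7) = 2

Step 2: Count vertices with odd degree:
  All vertices have even degree (0 odd-degree vertices)

Step 3: Apply Euler's theorem:
  - Eulerian circuit exists iff graph is connected and all vertices have even degree
  - Eulerian path exists iff graph is connected and has 0 or 2 odd-degree vertices

Graph is connected with 0 odd-degree vertices.
Both Eulerian circuit and Eulerian path exist.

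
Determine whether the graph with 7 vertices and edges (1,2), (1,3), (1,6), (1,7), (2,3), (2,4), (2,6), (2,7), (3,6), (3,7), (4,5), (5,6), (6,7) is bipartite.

Step 1: Attempt 2-coloring using BFS:
  Start at vertex 1, assign color 0
  Color vertex 2 with color 1 (neighbor of 1)
  Color vertex 3 with color 1 (neighbor of 1)
  Color vertex 6 with color 1 (neighbor of 1)
  Color vertex 7 with color 1 (neighbor of 1)

Step 2: Conflict found! Vertices 2 and 3 are adjacent but have the same color.
This means the graph contains an odd cycle.

The graph is NOT bipartite.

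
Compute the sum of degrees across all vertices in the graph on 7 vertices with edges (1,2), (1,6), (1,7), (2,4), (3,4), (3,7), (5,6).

Step 1: Count edges incident to each vertex:
  deg(1) = 3 (neighbors: 2, 6, 7)
  deg(2) = 2 (neighbors: 1, 4)
  deg(3) = 2 (neighbors: 4, 7)
  deg(4) = 2 (neighbors: 2, 3)
  deg(5) = 1 (neighbors: 6)
  deg(6) = 2 (neighbors: 1, 5)
  deg(7) = 2 (neighbors: 1, 3)

Step 2: Sum all degrees:
  3 + 2 + 2 + 2 + 1 + 2 + 2 = 14

Verification: sum of degrees = 2 * |E| = 2 * 7 = 14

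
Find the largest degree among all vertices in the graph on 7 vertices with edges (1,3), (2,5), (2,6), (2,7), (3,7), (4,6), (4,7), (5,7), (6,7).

Step 1: Count edges incident to each vertex:
  deg(1) = 1 (neighbors: 3)
  deg(2) = 3 (neighbors: 5, 6, 7)
  deg(3) = 2 (neighbors: 1, 7)
  deg(4) = 2 (neighbors: 6, 7)
  deg(5) = 2 (neighbors: 2, 7)
  deg(6) = 3 (neighbors: 2, 4, 7)
  deg(7) = 5 (neighbors: 2, 3, 4, 5, 6)

Step 2: Find maximum:
  max(1, 3, 2, 2, 2, 3, 5) = 5 (vertex 7)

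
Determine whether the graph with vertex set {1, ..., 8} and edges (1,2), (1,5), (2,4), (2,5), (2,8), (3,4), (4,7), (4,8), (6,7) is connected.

Step 1: Build adjacency list from edges:
  1: 2, 5
  2: 1, 4, 5, 8
  3: 4
  4: 2, 3, 7, 8
  5: 1, 2
  6: 7
  7: 4, 6
  8: 2, 4

Step 2: Run BFS/DFS from vertex 1:
  Visited: {1, 2, 5, 4, 8, 3, 7, 6}
  Reached 8 of 8 vertices

Step 3: All 8 vertices reached from vertex 1, so the graph is connected.
Answer: Yes, the graph is connected.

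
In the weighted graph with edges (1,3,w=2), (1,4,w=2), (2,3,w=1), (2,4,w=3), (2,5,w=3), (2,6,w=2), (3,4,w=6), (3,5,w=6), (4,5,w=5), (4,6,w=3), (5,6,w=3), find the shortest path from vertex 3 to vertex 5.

Step 1: Build adjacency list with weights:
  1: 3(w=2), 4(w=2)
  2: 3(w=1), 4(w=3), 5(w=3), 6(w=2)
  3: 1(w=2), 2(w=1), 4(w=6), 5(w=6)
  4: 1(w=2), 2(w=3), 3(w=6), 5(w=5), 6(w=3)
  5: 2(w=3), 3(w=6), 4(w=5), 6(w=3)
  6: 2(w=2), 4(w=3), 5(w=3)

Step 2: Apply Dijkstra's algorithm from vertex 3:
  Visit vertex 3 (distance=0)
    Update dist[1] = 2
    Update dist[2] = 1
    Update dist[4] = 6
    Update dist[5] = 6
  Visit vertex 2 (distance=1)
    Update dist[4] = 4
    Update dist[5] = 4
    Update dist[6] = 3
  Visit vertex 1 (distance=2)
  Visit vertex 6 (distance=3)
  Visit vertex 4 (distance=4)
  Visit vertex 5 (distance=4)

Step 3: Shortest path: 3 -> 2 -> 5
Total weight: 1 + 3 = 4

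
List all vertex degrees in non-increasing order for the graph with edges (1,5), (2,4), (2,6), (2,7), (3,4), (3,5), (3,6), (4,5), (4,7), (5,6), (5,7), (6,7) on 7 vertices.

Step 1: Count edges incident to each vertex:
  deg(1) = 1 (neighbors: 5)
  deg(2) = 3 (neighbors: 4, 6, 7)
  deg(3) = 3 (neighbors: 4, 5, 6)
  deg(4) = 4 (neighbors: 2, 3, 5, 7)
  deg(5) = 5 (neighbors: 1, 3, 4, 6, 7)
  deg(6) = 4 (neighbors: 2, 3, 5, 7)
  deg(7) = 4 (neighbors: 2, 4, 5, 6)

Step 2: Sort degrees in non-increasing order:
  Degrees: [1, 3, 3, 4, 5, 4, 4] -> sorted: [5, 4, 4, 4, 3, 3, 1]

Degree sequence: [5, 4, 4, 4, 3, 3, 1]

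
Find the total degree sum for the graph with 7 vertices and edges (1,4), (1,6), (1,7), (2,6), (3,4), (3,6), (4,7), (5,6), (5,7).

Step 1: Count edges incident to each vertex:
  deg(1) = 3 (neighbors: 4, 6, 7)
  deg(2) = 1 (neighbors: 6)
  deg(3) = 2 (neighbors: 4, 6)
  deg(4) = 3 (neighbors: 1, 3, 7)
  deg(5) = 2 (neighbors: 6, 7)
  deg(6) = 4 (neighbors: 1, 2, 3, 5)
  deg(7) = 3 (neighbors: 1, 4, 5)

Step 2: Sum all degrees:
  3 + 1 + 2 + 3 + 2 + 4 + 3 = 18

Verification: sum of degrees = 2 * |E| = 2 * 9 = 18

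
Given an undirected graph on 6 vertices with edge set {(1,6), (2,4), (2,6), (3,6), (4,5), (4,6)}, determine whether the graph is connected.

Step 1: Build adjacency list from edges:
  1: 6
  2: 4, 6
  3: 6
  4: 2, 5, 6
  5: 4
  6: 1, 2, 3, 4

Step 2: Run BFS/DFS from vertex 1:
  Visited: {1, 6, 2, 3, 4, 5}
  Reached 6 of 6 vertices

Step 3: All 6 vertices reached from vertex 1, so the graph is connected.
Answer: Yes, the graph is connected.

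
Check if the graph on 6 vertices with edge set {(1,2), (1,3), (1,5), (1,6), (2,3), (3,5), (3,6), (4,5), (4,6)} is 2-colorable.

Step 1: Attempt 2-coloring using BFS:
  Start at vertex 1, assign color 0
  Color vertex 2 with color 1 (neighbor of 1)
  Color vertex 3 with color 1 (neighbor of 1)
  Color vertex 5 with color 1 (neighbor of 1)
  Color vertex 6 with color 1 (neighbor of 1)

Step 2: Conflict found! Vertices 2 and 3 are adjacent but have the same color.
This means the graph contains an odd cycle.

The graph is NOT bipartite.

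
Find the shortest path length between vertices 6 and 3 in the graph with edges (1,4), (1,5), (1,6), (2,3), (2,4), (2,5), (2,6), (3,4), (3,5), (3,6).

Step 1: Build adjacency list:
  1: 4, 5, 6
  2: 3, 4, 5, 6
  3: 2, 4, 5, 6
  4: 1, 2, 3
  5: 1, 2, 3
  6: 1, 2, 3

Step 2: BFS from vertex 6 to find shortest path to 3:
  vertex 1 reached at distance 1
  vertex 2 reached at distance 1
  vertex 3 reached at distance 1

Step 3: Shortest path: 6 -> 3
Path length: 1 edge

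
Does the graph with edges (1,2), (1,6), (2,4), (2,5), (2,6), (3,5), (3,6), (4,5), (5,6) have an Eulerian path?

Step 1: Find the degree of each vertex:
  deg(1) = 2
  deg(2) = 4
  deg(3) = 2
  deg(4) = 2
  deg(5) = 4
  deg(6) = 4

Step 2: Count vertices with odd degree:
  All vertices have even degree (0 odd-degree vertices)

Step 3: Apply Euler's theorem:
  - Eulerian circuit exists iff graph is connected and all vertices have even degree
  - Eulerian path exists iff graph is connected and has 0 or 2 odd-degree vertices

Graph is connected with 0 odd-degree vertices.
Both Eulerian circuit and Eulerian path exist.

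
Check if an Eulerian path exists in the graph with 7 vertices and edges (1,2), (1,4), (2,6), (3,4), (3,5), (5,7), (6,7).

Step 1: Find the degree of each vertex:
  deg(1) = 2
  deg(2) = 2
  deg(3) = 2
  deg(4) = 2
  deg(5) = 2
  deg(6) = 2
  deg(7) = 2

Step 2: Count vertices with odd degree:
  All vertices have even degree (0 odd-degree vertices)

Step 3: Apply Euler's theorem:
  - Eulerian circuit exists iff graph is connected and all vertices have even degree
  - Eulerian path exists iff graph is connected and has 0 or 2 odd-degree vertices

Graph is connected with 0 odd-degree vertices.
Both Eulerian circuit and Eulerian path exist.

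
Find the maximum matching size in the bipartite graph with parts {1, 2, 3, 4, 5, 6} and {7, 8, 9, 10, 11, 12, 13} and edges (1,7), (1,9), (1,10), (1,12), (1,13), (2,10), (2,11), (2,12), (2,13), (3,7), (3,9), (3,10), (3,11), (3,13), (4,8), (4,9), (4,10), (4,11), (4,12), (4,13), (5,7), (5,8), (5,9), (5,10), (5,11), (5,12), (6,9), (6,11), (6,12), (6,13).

Step 1: List the neighbors of each left vertex:
  1: 7, 9, 10, 12, 13
  2: 10, 11, 12, 13
  3: 7, 9, 10, 11, 13
  4: 8, 9, 10, 11, 12, 13
  5: 7, 8, 9, 10, 11, 12
  6: 9, 11, 12, 13

Step 2: Greedily match left vertices, then look for augmenting paths:
  Match 1 -- 7
  Match 2 -- 10
  Match 3 -- 9
  Match 4 -- 8
  Match 5 -- 11
  Match 6 -- 12
  No augmenting path remains.

Step 3: Verify this is maximum:
  Matching size 6 = min(|L|, |R|) = min(6, 7), which is an upper bound, so this matching is maximum.

Maximum matching: {(1,7), (2,10), (3,9), (4,8), (5,11), (6,12)}
Size: 6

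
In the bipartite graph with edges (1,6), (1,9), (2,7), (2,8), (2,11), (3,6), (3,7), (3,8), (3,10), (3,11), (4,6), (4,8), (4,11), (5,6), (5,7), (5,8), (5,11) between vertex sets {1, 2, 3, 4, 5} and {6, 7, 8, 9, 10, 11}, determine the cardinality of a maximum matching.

Step 1: List the neighbors of each left vertex:
  1: 6, 9
  2: 7, 8, 11
  3: 6, 7, 8, 10, 11
  4: 6, 8, 11
  5: 6, 7, 8, 11

Step 2: Greedily match left vertices, then look for augmenting paths:
  Match 1 -- 9
  Match 2 -- 7
  Match 3 -- 8
  Match 4 -- 11
  Match 5 -- 6
  No augmenting path remains.

Step 3: Verify this is maximum:
  Matching size 5 = min(|L|, |R|) = min(5, 6), which is an upper bound, so this matching is maximum.

Maximum matching: {(1,9), (2,7), (3,8), (4,11), (5,6)}
Size: 5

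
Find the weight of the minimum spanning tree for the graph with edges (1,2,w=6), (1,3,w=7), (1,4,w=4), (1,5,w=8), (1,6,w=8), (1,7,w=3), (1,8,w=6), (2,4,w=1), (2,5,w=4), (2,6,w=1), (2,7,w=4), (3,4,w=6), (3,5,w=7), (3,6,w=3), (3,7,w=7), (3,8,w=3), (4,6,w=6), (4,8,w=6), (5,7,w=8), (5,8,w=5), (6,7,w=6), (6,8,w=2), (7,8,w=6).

Apply Kruskal's algorithm (sort edges by weight, add if no cycle):

Sorted edges by weight:
  (2,4) w=1
  (2,6) w=1
  (6,8) w=2
  (1,7) w=3
  (3,8) w=3
  (3,6) w=3
  (1,4) w=4
  (2,5) w=4
  (2,7) w=4
  (5,8) w=5
  (1,2) w=6
  (1,8) w=6
  (3,4) w=6
  (4,8) w=6
  (4,6) w=6
  (6,7) w=6
  (7,8) w=6
  (1,3) w=7
  (3,5) w=7
  (3,7) w=7
  (1,5) w=8
  (1,6) w=8
  (5,7) w=8

Add edge (2,4) w=1 -- no cycle. Running total: 1
Add edge (2,6) w=1 -- no cycle. Running total: 2
Add edge (6,8) w=2 -- no cycle. Running total: 4
Add edge (1,7) w=3 -- no cycle. Running total: 7
Add edge (3,8) w=3 -- no cycle. Running total: 10
Skip edge (3,6) w=3 -- would create cycle
Add edge (1,4) w=4 -- no cycle. Running total: 14
Add edge (2,5) w=4 -- no cycle. Running total: 18

MST edges: (2,4,w=1), (2,6,w=1), (6,8,w=2), (1,7,w=3), (3,8,w=3), (1,4,w=4), (2,5,w=4)
Total MST weight: 1 + 1 + 2 + 3 + 3 + 4 + 4 = 18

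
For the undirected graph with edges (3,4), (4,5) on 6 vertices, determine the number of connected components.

Step 1: Build adjacency list from edges:
  1: (none)
  2: (none)
  3: 4
  4: 3, 5
  5: 4
  6: (none)

Step 2: Run BFS/DFS from vertex 1:
  Visited: {1}
  Reached 1 of 6 vertices

Step 3: Only 1 of 6 vertices reached. Graph is disconnected.
Connected components: {1}, {2}, {3, 4, 5}, {6}
Number of connected components: 4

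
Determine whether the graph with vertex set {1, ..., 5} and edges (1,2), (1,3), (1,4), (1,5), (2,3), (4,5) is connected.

Step 1: Build adjacency list from edges:
  1: 2, 3, 4, 5
  2: 1, 3
  3: 1, 2
  4: 1, 5
  5: 1, 4

Step 2: Run BFS/DFS from vertex 1:
  Visited: {1, 2, 3, 4, 5}
  Reached 5 of 5 vertices

Step 3: All 5 vertices reached from vertex 1, so the graph is connected.
Answer: Yes, the graph is connected.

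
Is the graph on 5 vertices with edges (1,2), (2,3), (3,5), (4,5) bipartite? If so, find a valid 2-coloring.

Step 1: Attempt 2-coloring using BFS:
  Start at vertex 1, assign color 0
  Color vertex 2 with color 1 (neighbor of 1)
  Color vertex 3 with color 0 (neighbor of 2)
  Color vertex 5 with color 1 (neighbor of 3)
  Color vertex 4 with color 0 (neighbor of 5)

Step 2: 2-coloring succeeded. No conflicts found.
  Set A (color 0): {1, 3, 4}
  Set B (color 1): {2, 5}

The graph is bipartite with partition {1, 3, 4}, {2, 5}.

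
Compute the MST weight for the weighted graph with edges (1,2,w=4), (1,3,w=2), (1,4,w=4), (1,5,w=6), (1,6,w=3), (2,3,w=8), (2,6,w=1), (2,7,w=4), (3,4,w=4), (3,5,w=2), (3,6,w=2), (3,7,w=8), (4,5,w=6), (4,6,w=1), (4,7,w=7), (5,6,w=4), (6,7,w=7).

Apply Kruskal's algorithm (sort edges by weight, add if no cycle):

Sorted edges by weight:
  (2,6) w=1
  (4,6) w=1
  (1,3) w=2
  (3,5) w=2
  (3,6) w=2
  (1,6) w=3
  (1,2) w=4
  (1,4) w=4
  (2,7) w=4
  (3,4) w=4
  (5,6) w=4
  (1,5) w=6
  (4,5) w=6
  (4,7) w=7
  (6,7) w=7
  (2,3) w=8
  (3,7) w=8

Add edge (2,6) w=1 -- no cycle. Running total: 1
Add edge (4,6) w=1 -- no cycle. Running total: 2
Add edge (1,3) w=2 -- no cycle. Running total: 4
Add edge (3,5) w=2 -- no cycle. Running total: 6
Add edge (3,6) w=2 -- no cycle. Running total: 8
Skip edge (1,6) w=3 -- would create cycle
Skip edge (1,2) w=4 -- would create cycle
Skip edge (1,4) w=4 -- would create cycle
Add edge (2,7) w=4 -- no cycle. Running total: 12

MST edges: (2,6,w=1), (4,6,w=1), (1,3,w=2), (3,5,w=2), (3,6,w=2), (2,7,w=4)
Total MST weight: 1 + 1 + 2 + 2 + 2 + 4 = 12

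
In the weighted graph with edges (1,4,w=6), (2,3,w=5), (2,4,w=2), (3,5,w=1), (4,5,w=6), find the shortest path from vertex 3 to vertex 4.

Step 1: Build adjacency list with weights:
  1: 4(w=6)
  2: 3(w=5), 4(w=2)
  3: 2(w=5), 5(w=1)
  4: 1(w=6), 2(w=2), 5(w=6)
  5: 3(w=1), 4(w=6)

Step 2: Apply Dijkstra's algorithm from vertex 3:
  Visit vertex 3 (distance=0)
    Update dist[2] = 5
    Update dist[5] = 1
  Visit vertex 5 (distance=1)
    Update dist[4] = 7
  Visit vertex 2 (distance=5)
  Visit vertex 4 (distance=7)
    Update dist[1] = 13

Step 3: Shortest path: 3 -> 5 -> 4
Total weight: 1 + 6 = 7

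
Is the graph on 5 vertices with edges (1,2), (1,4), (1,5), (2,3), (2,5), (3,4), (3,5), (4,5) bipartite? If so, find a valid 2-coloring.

Step 1: Attempt 2-coloring using BFS:
  Start at vertex 1, assign color 0
  Color vertex 2 with color 1 (neighbor of 1)
  Color vertex 4 with color 1 (neighbor of 1)
  Color vertex 5 with color 1 (neighbor of 1)
  Color vertex 3 with color 0 (neighbor of 2)

Step 2: Conflict found! Vertices 2 and 5 are adjacent but have the same color.
This means the graph contains an odd cycle.

The graph is NOT bipartite.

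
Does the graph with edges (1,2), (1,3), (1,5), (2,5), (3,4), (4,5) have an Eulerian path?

Step 1: Find the degree of each vertex:
  deg(1) = 3
  deg(2) = 2
  deg(3) = 2
  deg(4) = 2
  deg(5) = 3

Step 2: Count vertices with odd degree:
  Odd-degree vertices: 1, 5 (2 total)

Step 3: Apply Euler's theorem:
  - Eulerian circuit exists iff graph is connected and all vertices have even degree
  - Eulerian path exists iff graph is connected and has 0 or 2 odd-degree vertices

Graph is connected with exactly 2 odd-degree vertices (1, 5).
Eulerian path exists (starting and ending at the odd-degree vertices), but no Eulerian circuit.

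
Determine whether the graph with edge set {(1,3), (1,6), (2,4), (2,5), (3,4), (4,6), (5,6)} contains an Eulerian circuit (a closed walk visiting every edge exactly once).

Step 1: Find the degree of each vertex:
  deg(1) = 2
  deg(2) = 2
  deg(3) = 2
  deg(4) = 3
  deg(5) = 2
  deg(6) = 3

Step 2: Count vertices with odd degree:
  Odd-degree vertices: 4, 6 (2 total)

Step 3: Apply Euler's theorem:
  - Eulerian circuit exists iff graph is connected and all vertices have even degree
  - Eulerian path exists iff graph is connected and has 0 or 2 odd-degree vertices

Graph is connected with exactly 2 odd-degree vertices (4, 6).
Eulerian path exists (starting and ending at the odd-degree vertices), but no Eulerian circuit.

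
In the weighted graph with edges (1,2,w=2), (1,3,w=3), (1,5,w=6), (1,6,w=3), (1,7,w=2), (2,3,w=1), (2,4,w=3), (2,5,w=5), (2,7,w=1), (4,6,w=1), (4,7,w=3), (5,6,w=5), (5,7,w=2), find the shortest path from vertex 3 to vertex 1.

Step 1: Build adjacency list with weights:
  1: 2(w=2), 3(w=3), 5(w=6), 6(w=3), 7(w=2)
  2: 1(w=2), 3(w=1), 4(w=3), 5(w=5), 7(w=1)
  3: 1(w=3), 2(w=1)
  4: 2(w=3), 6(w=1), 7(w=3)
  5: 1(w=6), 2(w=5), 6(w=5), 7(w=2)
  6: 1(w=3), 4(w=1), 5(w=5)
  7: 1(w=2), 2(w=1), 4(w=3), 5(w=2)

Step 2: Apply Dijkstra's algorithm from vertex 3:
  Visit vertex 3 (distance=0)
    Update dist[1] = 3
    Update dist[2] = 1
  Visit vertex 2 (distance=1)
    Update dist[4] = 4
    Update dist[5] = 6
    Update dist[7] = 2
  Visit vertex 7 (distance=2)
    Update dist[5] = 4
  Visit vertex 1 (distance=3)
    Update dist[6] = 6

Step 3: Shortest path: 3 -> 1
Total weight: 3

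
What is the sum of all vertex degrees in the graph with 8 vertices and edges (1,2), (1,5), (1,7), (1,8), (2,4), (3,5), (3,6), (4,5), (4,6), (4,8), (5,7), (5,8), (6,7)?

Step 1: Count edges incident to each vertex:
  deg(1) = 4 (neighbors: 2, 5, 7, 8)
  deg(2) = 2 (neighbors: 1, 4)
  deg(3) = 2 (neighbors: 5, 6)
  deg(4) = 4 (neighbors: 2, 5, 6, 8)
  deg(5) = 5 (neighbors: 1, 3, 4, 7, 8)
  deg(6) = 3 (neighbors: 3, 4, 7)
  deg(7) = 3 (neighbors: 1, 5, 6)
  deg(8) = 3 (neighbors: 1, 4, 5)

Step 2: Sum all degrees:
  4 + 2 + 2 + 4 + 5 + 3 + 3 + 3 = 26

Verification: sum of degrees = 2 * |E| = 2 * 13 = 26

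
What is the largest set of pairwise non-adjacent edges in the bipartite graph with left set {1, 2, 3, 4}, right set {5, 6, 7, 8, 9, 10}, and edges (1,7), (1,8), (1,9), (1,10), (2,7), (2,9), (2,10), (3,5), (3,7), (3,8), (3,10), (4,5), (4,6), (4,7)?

Step 1: List the neighbors of each left vertex:
  1: 7, 8, 9, 10
  2: 7, 9, 10
  3: 5, 7, 8, 10
  4: 5, 6, 7

Step 2: Greedily match left vertices, then look for augmenting paths:
  Match 1 -- 7
  Match 2 -- 9
  Match 3 -- 5
  Match 4 -- 6
  No augmenting path remains.

Step 3: Verify this is maximum:
  Matching size 4 = min(|L|, |R|) = min(4, 6), which is an upper bound, so this matching is maximum.

Maximum matching: {(1,7), (2,9), (3,5), (4,6)}
Size: 4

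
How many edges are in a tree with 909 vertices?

A tree on n vertices always has exactly n - 1 edges.
For n = 909: edges = 909 - 1 = 908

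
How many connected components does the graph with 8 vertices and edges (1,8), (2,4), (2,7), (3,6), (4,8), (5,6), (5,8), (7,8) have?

Step 1: Build adjacency list from edges:
  1: 8
  2: 4, 7
  3: 6
  4: 2, 8
  5: 6, 8
  6: 3, 5
  7: 2, 8
  8: 1, 4, 5, 7

Step 2: Run BFS/DFS from vertex 1:
  Visited: {1, 8, 4, 5, 7, 2, 6, 3}
  Reached 8 of 8 vertices

Step 3: All 8 vertices reached from vertex 1, so the graph is connected.
Number of connected components: 1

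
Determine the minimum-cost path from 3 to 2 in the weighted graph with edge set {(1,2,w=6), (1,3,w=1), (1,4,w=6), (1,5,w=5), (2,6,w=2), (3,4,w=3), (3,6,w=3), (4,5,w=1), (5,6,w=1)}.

Step 1: Build adjacency list with weights:
  1: 2(w=6), 3(w=1), 4(w=6), 5(w=5)
  2: 1(w=6), 6(w=2)
  3: 1(w=1), 4(w=3), 6(w=3)
  4: 1(w=6), 3(w=3), 5(w=1)
  5: 1(w=5), 4(w=1), 6(w=1)
  6: 2(w=2), 3(w=3), 5(w=1)

Step 2: Apply Dijkstra's algorithm from vertex 3:
  Visit vertex 3 (distance=0)
    Update dist[1] = 1
    Update dist[4] = 3
    Update dist[6] = 3
  Visit vertex 1 (distance=1)
    Update dist[2] = 7
    Update dist[5] = 6
  Visit vertex 4 (distance=3)
    Update dist[5] = 4
  Visit vertex 6 (distance=3)
    Update dist[2] = 5
  Visit vertex 5 (distance=4)
  Visit vertex 2 (distance=5)

Step 3: Shortest path: 3 -> 6 -> 2
Total weight: 3 + 2 = 5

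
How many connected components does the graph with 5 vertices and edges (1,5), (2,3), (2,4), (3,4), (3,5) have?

Step 1: Build adjacency list from edges:
  1: 5
  2: 3, 4
  3: 2, 4, 5
  4: 2, 3
  5: 1, 3

Step 2: Run BFS/DFS from vertex 1:
  Visited: {1, 5, 3, 2, 4}
  Reached 5 of 5 vertices

Step 3: All 5 vertices reached from vertex 1, so the graph is connected.
Number of connected components: 1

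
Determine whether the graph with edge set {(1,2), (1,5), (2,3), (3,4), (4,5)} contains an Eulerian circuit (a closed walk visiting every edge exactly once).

Step 1: Find the degree of each vertex:
  deg(1) = 2
  deg(2) = 2
  deg(3) = 2
  deg(4) = 2
  deg(5) = 2

Step 2: Count vertices with odd degree:
  All vertices have even degree (0 odd-degree vertices)

Step 3: Apply Euler's theorem:
  - Eulerian circuit exists iff graph is connected and all vertices have even degree
  - Eulerian path exists iff graph is connected and has 0 or 2 odd-degree vertices

Graph is connected with 0 odd-degree vertices.
Both Eulerian circuit and Eulerian path exist.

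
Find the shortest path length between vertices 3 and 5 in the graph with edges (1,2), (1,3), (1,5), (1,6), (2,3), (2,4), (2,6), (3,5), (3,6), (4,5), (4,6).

Step 1: Build adjacency list:
  1: 2, 3, 5, 6
  2: 1, 3, 4, 6
  3: 1, 2, 5, 6
  4: 2, 5, 6
  5: 1, 3, 4
  6: 1, 2, 3, 4

Step 2: BFS from vertex 3 to find shortest path to 5:
  vertex 1 reached at distance 1
  vertex 2 reached at distance 1
  vertex 5 reached at distance 1

Step 3: Shortest path: 3 -> 5
Path length: 1 edge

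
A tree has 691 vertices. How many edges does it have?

A tree on n vertices always has exactly n - 1 edges.
For n = 691: edges = 691 - 1 = 690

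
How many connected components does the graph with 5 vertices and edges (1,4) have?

Step 1: Build adjacency list from edges:
  1: 4
  2: (none)
  3: (none)
  4: 1
  5: (none)

Step 2: Run BFS/DFS from vertex 1:
  Visited: {1, 4}
  Reached 2 of 5 vertices

Step 3: Only 2 of 5 vertices reached. Graph is disconnected.
Connected components: {1, 4}, {2}, {3}, {5}
Number of connected components: 4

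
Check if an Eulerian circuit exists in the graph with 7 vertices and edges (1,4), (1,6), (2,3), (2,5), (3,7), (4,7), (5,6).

Step 1: Find the degree of each vertex:
  deg(1) = 2
  deg(2) = 2
  deg(3) = 2
  deg(4) = 2
  deg(5) = 2
  deg(6) = 2
  deg(7) = 2

Step 2: Count vertices with odd degree:
  All vertices have even degree (0 odd-degree vertices)

Step 3: Apply Euler's theorem:
  - Eulerian circuit exists iff graph is connected and all vertices have even degree
  - Eulerian path exists iff graph is connected and has 0 or 2 odd-degree vertices

Graph is connected with 0 odd-degree vertices.
Both Eulerian circuit and Eulerian path exist.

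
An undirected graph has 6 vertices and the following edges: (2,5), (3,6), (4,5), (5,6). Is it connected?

Step 1: Build adjacency list from edges:
  1: (none)
  2: 5
  3: 6
  4: 5
  5: 2, 4, 6
  6: 3, 5

Step 2: Run BFS/DFS from vertex 1:
  Visited: {1}
  Reached 1 of 6 vertices

Step 3: Only 1 of 6 vertices reached. Graph is disconnected.
Connected components: {1}, {2, 3, 4, 5, 6}
Answer: No, the graph is not connected (2 components).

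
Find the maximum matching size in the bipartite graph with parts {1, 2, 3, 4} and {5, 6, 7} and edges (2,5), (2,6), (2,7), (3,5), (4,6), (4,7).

Step 1: List the neighbors of each left vertex:
  1: (none)
  2: 5, 6, 7
  3: 5
  4: 6, 7

Step 2: Greedily match left vertices, then look for augmenting paths:
  Match 2 -- 7
  Match 3 -- 5
  Match 4 -- 6
  No augmenting path remains.

Step 3: Verify this is maximum:
  Matching size 3 = min(|L|, |R|) = min(4, 3), which is an upper bound, so this matching is maximum.

Maximum matching: {(2,7), (3,5), (4,6)}
Size: 3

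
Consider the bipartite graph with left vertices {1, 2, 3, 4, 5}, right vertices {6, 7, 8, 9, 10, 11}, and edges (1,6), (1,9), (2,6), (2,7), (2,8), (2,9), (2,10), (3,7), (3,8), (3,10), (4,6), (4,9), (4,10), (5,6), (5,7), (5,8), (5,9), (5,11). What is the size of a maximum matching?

Step 1: List the neighbors of each left vertex:
  1: 6, 9
  2: 6, 7, 8, 9, 10
  3: 7, 8, 10
  4: 6, 9, 10
  5: 6, 7, 8, 9, 11

Step 2: Greedily match left vertices, then look for augmenting paths:
  Match 1 -- 6
  Match 2 -- 7
  Match 3 -- 8
  Match 4 -- 9
  Match 5 -- 11
  No augmenting path remains.

Step 3: Verify this is maximum:
  Matching size 5 = min(|L|, |R|) = min(5, 6), which is an upper bound, so this matching is maximum.

Maximum matching: {(1,6), (2,7), (3,8), (4,9), (5,11)}
Size: 5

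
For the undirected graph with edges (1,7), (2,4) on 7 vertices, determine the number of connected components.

Step 1: Build adjacency list from edges:
  1: 7
  2: 4
  3: (none)
  4: 2
  5: (none)
  6: (none)
  7: 1

Step 2: Run BFS/DFS from vertex 1:
  Visited: {1, 7}
  Reached 2 of 7 vertices

Step 3: Only 2 of 7 vertices reached. Graph is disconnected.
Connected components: {1, 7}, {2, 4}, {3}, {5}, {6}
Number of connected components: 5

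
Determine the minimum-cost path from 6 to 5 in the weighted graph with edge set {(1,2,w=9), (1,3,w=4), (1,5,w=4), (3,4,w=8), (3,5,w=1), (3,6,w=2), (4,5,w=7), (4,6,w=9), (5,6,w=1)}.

Step 1: Build adjacency list with weights:
  1: 2(w=9), 3(w=4), 5(w=4)
  2: 1(w=9)
  3: 1(w=4), 4(w=8), 5(w=1), 6(w=2)
  4: 3(w=8), 5(w=7), 6(w=9)
  5: 1(w=4), 3(w=1), 4(w=7), 6(w=1)
  6: 3(w=2), 4(w=9), 5(w=1)

Step 2: Apply Dijkstra's algorithm from vertex 6:
  Visit vertex 6 (distance=0)
    Update dist[3] = 2
    Update dist[4] = 9
    Update dist[5] = 1
  Visit vertex 5 (distance=1)
    Update dist[1] = 5
    Update dist[4] = 8

Step 3: Shortest path: 6 -> 5
Total weight: 1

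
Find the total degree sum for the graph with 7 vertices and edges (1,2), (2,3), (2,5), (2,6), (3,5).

Step 1: Count edges incident to each vertex:
  deg(1) = 1 (neighbors: 2)
  deg(2) = 4 (neighbors: 1, 3, 5, 6)
  deg(3) = 2 (neighbors: 2, 5)
  deg(4) = 0 (neighbors: none)
  deg(5) = 2 (neighbors: 2, 3)
  deg(6) = 1 (neighbors: 2)
  deg(7) = 0 (neighbors: none)

Step 2: Sum all degrees:
  1 + 4 + 2 + 0 + 2 + 1 + 0 = 10

Verification: sum of degrees = 2 * |E| = 2 * 5 = 10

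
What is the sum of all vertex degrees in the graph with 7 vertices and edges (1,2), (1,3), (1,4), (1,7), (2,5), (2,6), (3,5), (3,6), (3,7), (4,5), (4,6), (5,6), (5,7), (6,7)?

Step 1: Count edges incident to each vertex:
  deg(1) = 4 (neighbors: 2, 3, 4, 7)
  deg(2) = 3 (neighbors: 1, 5, 6)
  deg(3) = 4 (neighbors: 1, 5, 6, 7)
  deg(4) = 3 (neighbors: 1, 5, 6)
  deg(5) = 5 (neighbors: 2, 3, 4, 6, 7)
  deg(6) = 5 (neighbors: 2, 3, 4, 5, 7)
  deg(7) = 4 (neighbors: 1, 3, 5, 6)

Step 2: Sum all degrees:
  4 + 3 + 4 + 3 + 5 + 5 + 4 = 28

Verification: sum of degrees = 2 * |E| = 2 * 14 = 28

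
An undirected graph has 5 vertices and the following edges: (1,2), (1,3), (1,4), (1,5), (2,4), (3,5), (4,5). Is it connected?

Step 1: Build adjacency list from edges:
  1: 2, 3, 4, 5
  2: 1, 4
  3: 1, 5
  4: 1, 2, 5
  5: 1, 3, 4

Step 2: Run BFS/DFS from vertex 1:
  Visited: {1, 2, 3, 4, 5}
  Reached 5 of 5 vertices

Step 3: All 5 vertices reached from vertex 1, so the graph is connected.
Answer: Yes, the graph is connected.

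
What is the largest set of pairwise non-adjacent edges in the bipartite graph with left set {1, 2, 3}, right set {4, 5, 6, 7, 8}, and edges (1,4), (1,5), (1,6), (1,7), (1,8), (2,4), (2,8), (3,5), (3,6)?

Step 1: List the neighbors of each left vertex:
  1: 4, 5, 6, 7, 8
  2: 4, 8
  3: 5, 6

Step 2: Greedily match left vertices, then look for augmenting paths:
  Match 1 -- 4
  Match 2 -- 8
  Match 3 -- 5
  No augmenting path remains.

Step 3: Verify this is maximum:
  Matching size 3 = min(|L|, |R|) = min(3, 5), which is an upper bound, so this matching is maximum.

Maximum matching: {(1,4), (2,8), (3,5)}
Size: 3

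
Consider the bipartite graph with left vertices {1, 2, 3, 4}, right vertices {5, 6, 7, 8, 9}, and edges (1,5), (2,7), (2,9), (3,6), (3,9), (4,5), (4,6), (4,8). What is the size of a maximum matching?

Step 1: List the neighbors of each left vertex:
  1: 5
  2: 7, 9
  3: 6, 9
  4: 5, 6, 8

Step 2: Greedily match left vertices, then look for augmenting paths:
  Match 1 -- 5
  Match 2 -- 7
  Match 3 -- 6
  Match 4 -- 8
  No augmenting path remains.

Step 3: Verify this is maximum:
  Matching size 4 = min(|L|, |R|) = min(4, 5), which is an upper bound, so this matching is maximum.

Maximum matching: {(1,5), (2,7), (3,6), (4,8)}
Size: 4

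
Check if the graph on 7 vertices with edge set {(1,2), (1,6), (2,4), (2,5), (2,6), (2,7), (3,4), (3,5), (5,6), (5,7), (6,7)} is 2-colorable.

Step 1: Attempt 2-coloring using BFS:
  Start at vertex 1, assign color 0
  Color vertex 2 with color 1 (neighbor of 1)
  Color vertex 6 with color 1 (neighbor of 1)
  Color vertex 4 with color 0 (neighbor of 2)
  Color vertex 5 with color 0 (neighbor of 2)

Step 2: Conflict found! Vertices 2 and 6 are adjacent but have the same color.
This means the graph contains an odd cycle.

The graph is NOT bipartite.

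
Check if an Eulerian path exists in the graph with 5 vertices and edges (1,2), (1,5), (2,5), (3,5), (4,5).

Step 1: Find the degree of each vertex:
  deg(1) = 2
  deg(2) = 2
  deg(3) = 1
  deg(4) = 1
  deg(5) = 4

Step 2: Count vertices with odd degree:
  Odd-degree vertices: 3, 4 (2 total)

Step 3: Apply Euler's theorem:
  - Eulerian circuit exists iff graph is connected and all vertices have even degree
  - Eulerian path exists iff graph is connected and has 0 or 2 odd-degree vertices

Graph is connected with exactly 2 odd-degree vertices (3, 4).
Eulerian path exists (starting and ending at the odd-degree vertices), but no Eulerian circuit.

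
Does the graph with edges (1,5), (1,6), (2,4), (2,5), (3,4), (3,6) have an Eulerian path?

Step 1: Find the degree of each vertex:
  deg(1) = 2
  deg(2) = 2
  deg(3) = 2
  deg(4) = 2
  deg(5) = 2
  deg(6) = 2

Step 2: Count vertices with odd degree:
  All vertices have even degree (0 odd-degree vertices)

Step 3: Apply Euler's theorem:
  - Eulerian circuit exists iff graph is connected and all vertices have even degree
  - Eulerian path exists iff graph is connected and has 0 or 2 odd-degree vertices

Graph is connected with 0 odd-degree vertices.
Both Eulerian circuit and Eulerian path exist.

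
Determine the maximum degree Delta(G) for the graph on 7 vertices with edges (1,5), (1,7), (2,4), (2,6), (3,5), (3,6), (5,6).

Step 1: Count edges incident to each vertex:
  deg(1) = 2 (neighbors: 5, 7)
  deg(2) = 2 (neighbors: 4, 6)
  deg(3) = 2 (neighbors: 5, 6)
  deg(4) = 1 (neighbors: 2)
  deg(5) = 3 (neighbors: 1, 3, 6)
  deg(6) = 3 (neighbors: 2, 3, 5)
  deg(7) = 1 (neighbors: 1)

Step 2: Find maximum:
  max(2, 2, 2, 1, 3, 3, 1) = 3 (vertex 5)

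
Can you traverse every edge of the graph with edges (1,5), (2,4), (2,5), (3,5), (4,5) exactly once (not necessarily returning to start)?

Step 1: Find the degree of each vertex:
  deg(1) = 1
  deg(2) = 2
  deg(3) = 1
  deg(4) = 2
  deg(5) = 4

Step 2: Count vertices with odd degree:
  Odd-degree vertices: 1, 3 (2 total)

Step 3: Apply Euler's theorem:
  - Eulerian circuit exists iff graph is connected and all vertices have even degree
  - Eulerian path exists iff graph is connected and has 0 or 2 odd-degree vertices

Graph is connected with exactly 2 odd-degree vertices (1, 3).
Eulerian path exists (starting and ending at the odd-degree vertices), but no Eulerian circuit.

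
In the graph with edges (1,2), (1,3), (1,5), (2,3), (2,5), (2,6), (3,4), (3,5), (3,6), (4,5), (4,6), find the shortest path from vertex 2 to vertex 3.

Step 1: Build adjacency list:
  1: 2, 3, 5
  2: 1, 3, 5, 6
  3: 1, 2, 4, 5, 6
  4: 3, 5, 6
  5: 1, 2, 3, 4
  6: 2, 3, 4

Step 2: BFS from vertex 2 to find shortest path to 3:
  vertex 1 reached at distance 1
  vertex 3 reached at distance 1

Step 3: Shortest path: 2 -> 3
Path length: 1 edge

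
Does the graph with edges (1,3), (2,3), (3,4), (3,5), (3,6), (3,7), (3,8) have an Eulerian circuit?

Step 1: Find the degree of each vertex:
  deg(1) = 1
  deg(2) = 1
  deg(3) = 7
  deg(4) = 1
  deg(5) = 1
  deg(6) = 1
  deg(7) = 1
  deg(8) = 1

Step 2: Count vertices with odd degree:
  Odd-degree vertices: 1, 2, 3, 4, 5, 6, 7, 8 (8 total)

Step 3: Apply Euler's theorem:
  - Eulerian circuit exists iff graph is connected and all vertices have even degree
  - Eulerian path exists iff graph is connected and has 0 or 2 odd-degree vertices

Graph has 8 odd-degree vertices (need 0 or 2).
Neither Eulerian path nor Eulerian circuit exists.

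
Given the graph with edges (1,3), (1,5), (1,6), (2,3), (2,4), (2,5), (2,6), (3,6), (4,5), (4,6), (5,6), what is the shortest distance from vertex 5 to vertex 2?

Step 1: Build adjacency list:
  1: 3, 5, 6
  2: 3, 4, 5, 6
  3: 1, 2, 6
  4: 2, 5, 6
  5: 1, 2, 4, 6
  6: 1, 2, 3, 4, 5

Step 2: BFS from vertex 5 to find shortest path to 2:
  vertex 1 reached at distance 1
  vertex 2 reached at distance 1

Step 3: Shortest path: 5 -> 2
Path length: 1 edge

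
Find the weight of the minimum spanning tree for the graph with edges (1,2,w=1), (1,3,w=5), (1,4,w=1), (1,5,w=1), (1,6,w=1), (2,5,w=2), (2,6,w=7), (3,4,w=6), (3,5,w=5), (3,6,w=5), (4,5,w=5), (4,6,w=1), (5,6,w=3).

Apply Kruskal's algorithm (sort edges by weight, add if no cycle):

Sorted edges by weight:
  (1,5) w=1
  (1,2) w=1
  (1,4) w=1
  (1,6) w=1
  (4,6) w=1
  (2,5) w=2
  (5,6) w=3
  (1,3) w=5
  (3,5) w=5
  (3,6) w=5
  (4,5) w=5
  (3,4) w=6
  (2,6) w=7

Add edge (1,5) w=1 -- no cycle. Running total: 1
Add edge (1,2) w=1 -- no cycle. Running total: 2
Add edge (1,4) w=1 -- no cycle. Running total: 3
Add edge (1,6) w=1 -- no cycle. Running total: 4
Skip edge (4,6) w=1 -- would create cycle
Skip edge (2,5) w=2 -- would create cycle
Skip edge (5,6) w=3 -- would create cycle
Add edge (1,3) w=5 -- no cycle. Running total: 9

MST edges: (1,5,w=1), (1,2,w=1), (1,4,w=1), (1,6,w=1), (1,3,w=5)
Total MST weight: 1 + 1 + 1 + 1 + 5 = 9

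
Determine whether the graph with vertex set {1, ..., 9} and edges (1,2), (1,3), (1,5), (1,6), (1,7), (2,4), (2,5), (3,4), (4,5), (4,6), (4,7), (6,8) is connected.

Step 1: Build adjacency list from edges:
  1: 2, 3, 5, 6, 7
  2: 1, 4, 5
  3: 1, 4
  4: 2, 3, 5, 6, 7
  5: 1, 2, 4
  6: 1, 4, 8
  7: 1, 4
  8: 6
  9: (none)

Step 2: Run BFS/DFS from vertex 1:
  Visited: {1, 2, 3, 5, 6, 7, 4, 8}
  Reached 8 of 9 vertices

Step 3: Only 8 of 9 vertices reached. Graph is disconnected.
Connected components: {1, 2, 3, 4, 5, 6, 7, 8}, {9}
Answer: No, the graph is not connected (2 components).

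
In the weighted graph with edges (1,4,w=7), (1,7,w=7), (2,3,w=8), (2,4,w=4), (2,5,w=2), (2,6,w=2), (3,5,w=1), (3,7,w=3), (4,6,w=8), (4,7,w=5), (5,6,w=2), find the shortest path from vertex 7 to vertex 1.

Step 1: Build adjacency list with weights:
  1: 4(w=7), 7(w=7)
  2: 3(w=8), 4(w=4), 5(w=2), 6(w=2)
  3: 2(w=8), 5(w=1), 7(w=3)
  4: 1(w=7), 2(w=4), 6(w=8), 7(w=5)
  5: 2(w=2), 3(w=1), 6(w=2)
  6: 2(w=2), 4(w=8), 5(w=2)
  7: 1(w=7), 3(w=3), 4(w=5)

Step 2: Apply Dijkstra's algorithm from vertex 7:
  Visit vertex 7 (distance=0)
    Update dist[1] = 7
    Update dist[3] = 3
    Update dist[4] = 5
  Visit vertex 3 (distance=3)
    Update dist[2] = 11
    Update dist[5] = 4
  Visit vertex 5 (distance=4)
    Update dist[2] = 6
    Update dist[6] = 6
  Visit vertex 4 (distance=5)
  Visit vertex 2 (distance=6)
  Visit vertex 6 (distance=6)
  Visit vertex 1 (distance=7)

Step 3: Shortest path: 7 -> 1
Total weight: 7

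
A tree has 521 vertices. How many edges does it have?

A tree on n vertices always has exactly n - 1 edges.
For n = 521: edges = 521 - 1 = 520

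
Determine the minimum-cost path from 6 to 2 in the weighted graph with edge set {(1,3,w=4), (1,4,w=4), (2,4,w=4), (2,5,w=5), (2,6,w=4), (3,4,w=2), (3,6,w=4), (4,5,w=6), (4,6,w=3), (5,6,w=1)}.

Step 1: Build adjacency list with weights:
  1: 3(w=4), 4(w=4)
  2: 4(w=4), 5(w=5), 6(w=4)
  3: 1(w=4), 4(w=2), 6(w=4)
  4: 1(w=4), 2(w=4), 3(w=2), 5(w=6), 6(w=3)
  5: 2(w=5), 4(w=6), 6(w=1)
  6: 2(w=4), 3(w=4), 4(w=3), 5(w=1)

Step 2: Apply Dijkstra's algorithm from vertex 6:
  Visit vertex 6 (distance=0)
    Update dist[2] = 4
    Update dist[3] = 4
    Update dist[4] = 3
    Update dist[5] = 1
  Visit vertex 5 (distance=1)
  Visit vertex 4 (distance=3)
    Update dist[1] = 7
  Visit vertex 2 (distance=4)

Step 3: Shortest path: 6 -> 2
Total weight: 4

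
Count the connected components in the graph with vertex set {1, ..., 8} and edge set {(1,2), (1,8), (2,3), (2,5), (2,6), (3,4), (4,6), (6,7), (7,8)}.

Step 1: Build adjacency list from edges:
  1: 2, 8
  2: 1, 3, 5, 6
  3: 2, 4
  4: 3, 6
  5: 2
  6: 2, 4, 7
  7: 6, 8
  8: 1, 7

Step 2: Run BFS/DFS from vertex 1:
  Visited: {1, 2, 8, 3, 5, 6, 7, 4}
  Reached 8 of 8 vertices

Step 3: All 8 vertices reached from vertex 1, so the graph is connected.
Number of connected components: 1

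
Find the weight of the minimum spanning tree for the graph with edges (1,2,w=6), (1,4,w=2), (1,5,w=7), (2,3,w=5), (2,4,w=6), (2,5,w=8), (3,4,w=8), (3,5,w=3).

Apply Kruskal's algorithm (sort edges by weight, add if no cycle):

Sorted edges by weight:
  (1,4) w=2
  (3,5) w=3
  (2,3) w=5
  (1,2) w=6
  (2,4) w=6
  (1,5) w=7
  (2,5) w=8
  (3,4) w=8

Add edge (1,4) w=2 -- no cycle. Running total: 2
Add edge (3,5) w=3 -- no cycle. Running total: 5
Add edge (2,3) w=5 -- no cycle. Running total: 10
Add edge (1,2) w=6 -- no cycle. Running total: 16

MST edges: (1,4,w=2), (3,5,w=3), (2,3,w=5), (1,2,w=6)
Total MST weight: 2 + 3 + 5 + 6 = 16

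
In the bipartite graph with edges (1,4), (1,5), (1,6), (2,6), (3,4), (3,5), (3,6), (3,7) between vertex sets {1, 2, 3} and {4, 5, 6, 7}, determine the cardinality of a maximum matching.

Step 1: List the neighbors of each left vertex:
  1: 4, 5, 6
  2: 6
  3: 4, 5, 6, 7

Step 2: Greedily match left vertices, then look for augmenting paths:
  Match 1 -- 4
  Match 2 -- 6
  Match 3 -- 5
  No augmenting path remains.

Step 3: Verify this is maximum:
  Matching size 3 = min(|L|, |R|) = min(3, 4), which is an upper bound, so this matching is maximum.

Maximum matching: {(1,4), (2,6), (3,5)}
Size: 3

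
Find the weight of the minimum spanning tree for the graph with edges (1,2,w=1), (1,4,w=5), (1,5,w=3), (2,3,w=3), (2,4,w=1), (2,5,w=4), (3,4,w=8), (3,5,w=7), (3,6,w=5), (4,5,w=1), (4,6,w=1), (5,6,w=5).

Apply Kruskal's algorithm (sort edges by weight, add if no cycle):

Sorted edges by weight:
  (1,2) w=1
  (2,4) w=1
  (4,5) w=1
  (4,6) w=1
  (1,5) w=3
  (2,3) w=3
  (2,5) w=4
  (1,4) w=5
  (3,6) w=5
  (5,6) w=5
  (3,5) w=7
  (3,4) w=8

Add edge (1,2) w=1 -- no cycle. Running total: 1
Add edge (2,4) w=1 -- no cycle. Running total: 2
Add edge (4,5) w=1 -- no cycle. Running total: 3
Add edge (4,6) w=1 -- no cycle. Running total: 4
Skip edge (1,5) w=3 -- would create cycle
Add edge (2,3) w=3 -- no cycle. Running total: 7

MST edges: (1,2,w=1), (2,4,w=1), (4,5,w=1), (4,6,w=1), (2,3,w=3)
Total MST weight: 1 + 1 + 1 + 1 + 3 = 7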